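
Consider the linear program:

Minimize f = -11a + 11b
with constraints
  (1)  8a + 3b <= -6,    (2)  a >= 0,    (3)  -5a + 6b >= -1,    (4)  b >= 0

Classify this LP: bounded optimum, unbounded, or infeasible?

The boundaries 8a + 3b = -6 and b = 0 meet at (-3/4, 0), but that point violates a ≥ 0. Every candidate vertex is excluded by some other constraint, so the feasible region is empty.

infeasible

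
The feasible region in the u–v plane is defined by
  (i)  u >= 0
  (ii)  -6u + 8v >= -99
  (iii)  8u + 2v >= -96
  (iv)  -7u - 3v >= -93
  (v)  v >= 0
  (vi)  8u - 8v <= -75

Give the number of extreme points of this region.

Of the 15 pairwise boundary intersections, those satisfying every inequality are:
  (0, 31)
  (0, 75/8)
  (519/80, 1269/80)

3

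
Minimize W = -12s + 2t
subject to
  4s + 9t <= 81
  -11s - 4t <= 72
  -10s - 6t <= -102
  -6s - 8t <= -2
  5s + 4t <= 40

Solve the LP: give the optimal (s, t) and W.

Vertices and W = -12s + 2t:
  (201/11, -148/11) → W = -2708/11
  (84/5, -11) → W = -1118/5
  (39/2, -115/8) → W = -1051/4

s = 39/2, t = -115/8, minimum W = -1051/4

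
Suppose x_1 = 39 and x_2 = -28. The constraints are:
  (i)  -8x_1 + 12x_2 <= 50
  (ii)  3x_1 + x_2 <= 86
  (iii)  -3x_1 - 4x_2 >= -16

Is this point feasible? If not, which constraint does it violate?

Constraint (ii): 3x_1 + x_2 = 89, which is not ≤ 86. All other constraints are satisfied.

not feasible — violates (ii)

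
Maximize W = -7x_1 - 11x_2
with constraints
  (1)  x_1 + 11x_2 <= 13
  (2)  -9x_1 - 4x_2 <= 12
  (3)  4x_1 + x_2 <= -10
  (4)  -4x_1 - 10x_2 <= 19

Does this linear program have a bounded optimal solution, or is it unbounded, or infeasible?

infeasible

The boundaries x_1 + 11x_2 = 13 and -9x_1 - 4x_2 = 12 meet at (-184/95, 129/95), but that point violates 4x_1 + x_2 ≤ -10. Every candidate vertex is excluded by some other constraint, so the feasible region is empty.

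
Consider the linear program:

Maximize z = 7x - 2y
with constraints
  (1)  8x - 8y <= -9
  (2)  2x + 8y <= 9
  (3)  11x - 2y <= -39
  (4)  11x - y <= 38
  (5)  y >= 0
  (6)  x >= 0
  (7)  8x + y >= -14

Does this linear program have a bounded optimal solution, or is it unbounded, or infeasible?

The boundaries 8x - 8y = -9 and 2x + 8y = 9 meet at (0, 9/8), but that point violates 11x - 2y ≤ -39. Every candidate vertex is excluded by some other constraint, so the feasible region is empty.

infeasible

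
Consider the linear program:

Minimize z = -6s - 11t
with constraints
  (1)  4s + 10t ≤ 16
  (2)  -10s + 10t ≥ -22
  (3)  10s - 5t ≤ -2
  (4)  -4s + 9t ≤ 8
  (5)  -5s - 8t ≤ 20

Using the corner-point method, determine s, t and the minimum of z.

Vertices and z = -6s - 11t:
  (11/35, 36/35) → z = -66/5
  (-116/105, -38/21) → z = 398/15
  (-244/77, -40/77) → z = 272/11

s = 11/35, t = 36/35, minimum z = -66/5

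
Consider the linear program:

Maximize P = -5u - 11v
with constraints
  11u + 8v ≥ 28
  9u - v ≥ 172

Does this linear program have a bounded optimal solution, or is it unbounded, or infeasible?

unbounded

From the feasible point (1404/83, -1640/83), moving in the direction (8, -11) keeps every constraint satisfied while P increases without bound.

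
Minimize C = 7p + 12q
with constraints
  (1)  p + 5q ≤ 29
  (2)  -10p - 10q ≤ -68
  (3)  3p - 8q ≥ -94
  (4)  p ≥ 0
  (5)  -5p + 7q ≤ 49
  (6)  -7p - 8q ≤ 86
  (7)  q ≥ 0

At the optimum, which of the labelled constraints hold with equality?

Feasible corners and C = 7p + 12q:
  (5/4, 111/20) → C = 1507/20
  (29, 0) → C = 203
  (34/5, 0) → C = 238/5

The minimum is at (34/5, 0). Substituting into each constraint, equality holds for (2) and (7); the remaining constraints have slack.

(2) and (7)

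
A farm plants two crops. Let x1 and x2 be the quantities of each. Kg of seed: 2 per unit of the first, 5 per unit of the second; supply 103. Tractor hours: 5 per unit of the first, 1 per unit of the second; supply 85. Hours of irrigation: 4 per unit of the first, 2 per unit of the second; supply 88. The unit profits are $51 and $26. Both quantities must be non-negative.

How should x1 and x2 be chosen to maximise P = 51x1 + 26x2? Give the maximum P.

x1 = 14, x2 = 15, maximum P = 1104

The optimum lies where 2x1 + 5x2 = 103 and 5x1 + x2 = 85.
Solving simultaneously gives x1 = 14, x2 = 15.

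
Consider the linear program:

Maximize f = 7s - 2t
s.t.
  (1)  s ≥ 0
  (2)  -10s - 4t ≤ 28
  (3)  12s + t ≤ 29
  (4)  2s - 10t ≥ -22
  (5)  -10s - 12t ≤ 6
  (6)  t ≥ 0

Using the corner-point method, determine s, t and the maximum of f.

s = 29/12, t = 0, maximum f = 203/12

Vertices and f = 7s - 2t:
  (0, 11/5) → f = -22/5
  (0, 0) → f = 0
  (134/61, 161/61) → f = 616/61
  (29/12, 0) → f = 203/12

At the optimal vertex, 12s + t = 29 and t = 0.
Solving simultaneously gives s = 29/12, t = 0.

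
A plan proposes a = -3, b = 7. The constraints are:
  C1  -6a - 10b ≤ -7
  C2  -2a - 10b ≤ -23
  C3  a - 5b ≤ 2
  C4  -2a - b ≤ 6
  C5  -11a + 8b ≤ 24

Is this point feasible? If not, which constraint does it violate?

not feasible — violates C5

Constraint C5: -11a + 8b = 89, which is not ≤ 24. All other constraints are satisfied.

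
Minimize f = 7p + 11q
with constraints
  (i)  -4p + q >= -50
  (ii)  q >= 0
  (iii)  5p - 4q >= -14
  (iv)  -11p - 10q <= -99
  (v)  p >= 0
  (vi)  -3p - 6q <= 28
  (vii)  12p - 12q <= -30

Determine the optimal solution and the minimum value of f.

p = 74/21, q = 253/42, minimum f = 1273/14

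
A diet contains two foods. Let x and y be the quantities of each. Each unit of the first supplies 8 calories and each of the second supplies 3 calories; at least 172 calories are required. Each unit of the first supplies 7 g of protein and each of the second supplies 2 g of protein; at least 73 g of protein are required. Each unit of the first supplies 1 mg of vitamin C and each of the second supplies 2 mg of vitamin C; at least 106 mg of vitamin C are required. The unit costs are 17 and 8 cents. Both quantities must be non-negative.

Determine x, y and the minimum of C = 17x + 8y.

The feasible region is unbounded (it extends along (0, 1), (1, 0)), but C strictly increases along every unbounded feasible direction, so there is no improving ray and the minimum is attained at a vertex.

The binding constraints are 8x + 3y = 172 and x + 2y = 106.
Solving simultaneously gives x = 2, y = 52.

x = 2, y = 52, minimum C = 450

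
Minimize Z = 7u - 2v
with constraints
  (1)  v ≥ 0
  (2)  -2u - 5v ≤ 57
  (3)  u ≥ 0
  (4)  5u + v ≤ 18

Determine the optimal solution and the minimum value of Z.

Vertices and Z = 7u - 2v:
  (0, 0) → Z = 0
  (18/5, 0) → Z = 126/5
  (0, 18) → Z = -36

At the optimal vertex, u = 0 and 5u + v = 18.
Solving simultaneously gives u = 0, v = 18.

u = 0, v = 18, minimum Z = -36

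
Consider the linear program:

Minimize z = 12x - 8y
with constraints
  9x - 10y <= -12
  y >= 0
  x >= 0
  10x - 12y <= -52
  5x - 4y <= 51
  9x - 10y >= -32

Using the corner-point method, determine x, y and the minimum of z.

The binding constraints are 10x - 12y = -52 and 9x - 10y = -32.
Solving simultaneously gives x = 17, y = 37/2.

x = 17, y = 37/2, minimum z = 56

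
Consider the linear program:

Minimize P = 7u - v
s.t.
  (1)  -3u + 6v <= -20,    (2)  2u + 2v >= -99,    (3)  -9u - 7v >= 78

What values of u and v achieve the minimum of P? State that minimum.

Vertices and P = 7u - v:
  (-277/9, -337/18) → P = -3541/18
  (-328/75, -138/25) → P = -1882/75
  (537/4, -735/4) → P = 2247/2

The optimum lies where -3u + 6v = -20 and 2u + 2v = -99.
Solving simultaneously gives u = -277/9, v = -337/18.

u = -277/9, v = -337/18, minimum P = -3541/18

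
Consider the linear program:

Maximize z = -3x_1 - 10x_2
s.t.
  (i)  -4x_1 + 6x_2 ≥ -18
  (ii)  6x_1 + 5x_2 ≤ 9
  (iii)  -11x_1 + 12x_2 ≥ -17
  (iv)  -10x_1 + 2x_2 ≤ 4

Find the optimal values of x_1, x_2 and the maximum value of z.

Vertices and z = -3x_1 - 10x_2:
  (193/127, -3/127) → z = -549/127
  (-1/31, 57/31) → z = -567/31
  (-41/49, -107/49) → z = 1193/49

The binding constraints are -11x_1 + 12x_2 = -17 and -10x_1 + 2x_2 = 4.
Solving simultaneously gives x_1 = -41/49, x_2 = -107/49.

x_1 = -41/49, x_2 = -107/49, maximum z = 1193/49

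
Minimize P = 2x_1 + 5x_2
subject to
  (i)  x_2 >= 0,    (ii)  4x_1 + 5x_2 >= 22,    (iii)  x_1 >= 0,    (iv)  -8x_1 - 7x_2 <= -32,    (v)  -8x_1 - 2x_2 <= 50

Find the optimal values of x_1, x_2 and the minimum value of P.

Feasible corners and P = 2x_1 + 5x_2:
  (11/2, 0) → P = 11
  (1/2, 4) → P = 21
  (0, 32/7) → P = 160/7
The feasible region is unbounded (it extends along (0, 1), (1, 0)), but P strictly increases along every unbounded feasible direction, so there is no improving ray and the minimum is attained at a vertex.

x_1 = 11/2, x_2 = 0, minimum P = 11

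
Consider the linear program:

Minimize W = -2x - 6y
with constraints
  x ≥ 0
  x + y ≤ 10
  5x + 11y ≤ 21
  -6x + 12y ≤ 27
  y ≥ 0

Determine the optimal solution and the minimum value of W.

Vertices and W = -2x - 6y:
  (0, 21/11) → W = -126/11
  (0, 0) → W = 0
  (21/5, 0) → W = -42/5

The binding constraints are x = 0 and 5x + 11y = 21.
Solving simultaneously gives x = 0, y = 21/11.

x = 0, y = 21/11, minimum W = -126/11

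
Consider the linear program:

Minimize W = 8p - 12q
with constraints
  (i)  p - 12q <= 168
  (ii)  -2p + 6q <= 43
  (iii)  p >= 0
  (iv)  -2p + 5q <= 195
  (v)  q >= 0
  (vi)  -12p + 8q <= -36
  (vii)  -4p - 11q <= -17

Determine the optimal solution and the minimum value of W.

Feasible corners and W = 8p - 12q:
  (168, 0) → W = 1344
  (10, 21/2) → W = -46
  (17/4, 0) → W = 34
  (133/41, 15/41) → W = 884/41
The feasible region is unbounded (it extends along (3, 1), (12, 1)), but W strictly increases along every unbounded feasible direction, so there is no improving ray and the minimum is attained at a vertex.

The binding constraints are -2p + 6q = 43 and -12p + 8q = -36.
Solving simultaneously gives p = 10, q = 21/2.

p = 10, q = 21/2, minimum W = -46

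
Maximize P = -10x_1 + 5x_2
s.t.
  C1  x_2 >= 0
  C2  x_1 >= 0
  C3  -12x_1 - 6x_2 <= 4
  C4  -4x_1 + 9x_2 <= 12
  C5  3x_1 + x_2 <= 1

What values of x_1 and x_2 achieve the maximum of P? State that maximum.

x_1 = 0, x_2 = 1, maximum P = 5

Corner points and P = -10x_1 + 5x_2:
  (0, 0) → P = 0
  (1/3, 0) → P = -10/3
  (0, 1) → P = 5

At the optimal vertex, x_1 = 0 and 3x_1 + x_2 = 1.
Solving simultaneously gives x_1 = 0, x_2 = 1.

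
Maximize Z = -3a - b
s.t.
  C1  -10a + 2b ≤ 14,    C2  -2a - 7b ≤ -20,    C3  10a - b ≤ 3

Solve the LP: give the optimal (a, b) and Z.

a = -29/37, b = 114/37, maximum Z = -27/37

Corner points and Z = -3a - b:
  (-29/37, 114/37) → Z = -27/37
  (2, 17) → Z = -23
  (41/72, 97/36) → Z = -317/72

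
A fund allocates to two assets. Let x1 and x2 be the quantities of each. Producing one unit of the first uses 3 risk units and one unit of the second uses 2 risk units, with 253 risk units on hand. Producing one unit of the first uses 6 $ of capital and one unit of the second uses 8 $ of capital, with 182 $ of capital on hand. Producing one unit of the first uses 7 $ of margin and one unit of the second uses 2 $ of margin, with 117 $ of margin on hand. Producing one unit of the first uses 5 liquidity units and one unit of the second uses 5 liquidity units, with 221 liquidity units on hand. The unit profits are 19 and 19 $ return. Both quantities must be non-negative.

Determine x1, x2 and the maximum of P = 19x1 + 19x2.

x1 = 13, x2 = 13, maximum P = 494

The optimum lies where 6x1 + 8x2 = 182 and 7x1 + 2x2 = 117.
Solving simultaneously gives x1 = 13, x2 = 13.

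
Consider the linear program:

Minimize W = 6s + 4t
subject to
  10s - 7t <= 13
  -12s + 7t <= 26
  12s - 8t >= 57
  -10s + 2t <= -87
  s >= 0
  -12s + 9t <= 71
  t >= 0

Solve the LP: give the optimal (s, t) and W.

Corner points and W = 6s + 4t:
  (295/4, 207/2) → W = 1713/2
  (307/3, 433/3) → W = 3574/3
  (1081/12, 128) → W = 2105/2

The binding constraints are 10s - 7t = 13 and 12s - 8t = 57.
Solving simultaneously gives s = 295/4, t = 207/2.

s = 295/4, t = 207/2, minimum W = 1713/2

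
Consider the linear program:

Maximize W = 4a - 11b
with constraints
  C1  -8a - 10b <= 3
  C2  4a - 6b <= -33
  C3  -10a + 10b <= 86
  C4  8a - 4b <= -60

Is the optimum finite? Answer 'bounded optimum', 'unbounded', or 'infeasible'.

infeasible

The boundaries -8a - 10b = 3 and 4a - 6b = -33 meet at (-87/22, 63/22), but that point violates 8a - 4b ≤ -60. Every candidate vertex is excluded by some other constraint, so the feasible region is empty.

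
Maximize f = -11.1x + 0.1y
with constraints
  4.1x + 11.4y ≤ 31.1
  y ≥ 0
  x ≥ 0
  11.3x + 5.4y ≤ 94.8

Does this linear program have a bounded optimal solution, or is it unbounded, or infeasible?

Feasible corners and f = -11.1x + 0.1y:
  (311/41, 0) → f = -34521/410
  (0, 311/114) → f = 311/1140
  (0, 0) → f = 0
The feasible region has finitely many vertices and no improving ray; the maximum is 311/1140 at (0, 311/114).

bounded optimum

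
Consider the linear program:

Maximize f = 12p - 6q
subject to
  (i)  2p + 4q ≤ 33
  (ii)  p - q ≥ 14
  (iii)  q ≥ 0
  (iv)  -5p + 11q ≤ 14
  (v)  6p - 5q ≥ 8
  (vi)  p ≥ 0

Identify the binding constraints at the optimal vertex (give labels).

(i) and (iii)

Feasible corners and f = 12p - 6q:
  (89/6, 5/6) → f = 173
  (33/2, 0) → f = 198
  (14, 0) → f = 168

The maximum is at (33/2, 0). Substituting into each constraint, equality holds for (i) and (iii); the remaining constraints have slack.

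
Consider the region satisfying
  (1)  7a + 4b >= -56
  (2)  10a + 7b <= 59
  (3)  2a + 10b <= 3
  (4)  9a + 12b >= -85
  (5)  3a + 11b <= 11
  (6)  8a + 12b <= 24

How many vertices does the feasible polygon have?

5

The feasible vertices (each the meet of two boundaries and inside every other half-plane) are:
  (-286/31, 133/62)
  (-83/12, -91/48)
  (1303/57, -1381/57)
  (135/16, -29/8)
  (51/14, -3/7)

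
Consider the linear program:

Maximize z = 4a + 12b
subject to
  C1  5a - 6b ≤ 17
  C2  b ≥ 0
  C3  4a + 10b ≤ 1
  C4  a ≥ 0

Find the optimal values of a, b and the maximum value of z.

a = 0, b = 1/10, maximum z = 6/5

Corner points and z = 4a + 12b:
  (1/4, 0) → z = 1
  (0, 0) → z = 0
  (0, 1/10) → z = 6/5

The binding constraints are 4a + 10b = 1 and a = 0.
Solving simultaneously gives a = 0, b = 1/10.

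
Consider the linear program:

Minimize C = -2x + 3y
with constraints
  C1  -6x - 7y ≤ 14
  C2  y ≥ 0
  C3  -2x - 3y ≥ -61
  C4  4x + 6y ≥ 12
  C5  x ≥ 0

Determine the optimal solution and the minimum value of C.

x = 61/2, y = 0, minimum C = -61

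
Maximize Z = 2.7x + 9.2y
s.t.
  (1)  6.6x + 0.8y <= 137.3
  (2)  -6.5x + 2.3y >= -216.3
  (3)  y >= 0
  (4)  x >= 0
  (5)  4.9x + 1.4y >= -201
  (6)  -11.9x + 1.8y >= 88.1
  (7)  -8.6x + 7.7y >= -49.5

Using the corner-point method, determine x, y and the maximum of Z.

At the optimal vertex, 6.6x + 0.8y = 137.3 and x = 0.
Solving simultaneously gives x = 0, y = 1373/8.

x = 0, y = 171.625, maximum Z = 1578.95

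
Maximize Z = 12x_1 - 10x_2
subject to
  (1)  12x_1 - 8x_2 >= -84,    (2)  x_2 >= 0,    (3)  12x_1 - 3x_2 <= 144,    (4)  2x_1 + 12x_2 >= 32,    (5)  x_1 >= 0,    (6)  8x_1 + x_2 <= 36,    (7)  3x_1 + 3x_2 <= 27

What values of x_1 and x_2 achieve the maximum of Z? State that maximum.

x_1 = 200/47, x_2 = 92/47, maximum Z = 1480/47

The optimum lies where 2x_1 + 12x_2 = 32 and 8x_1 + x_2 = 36.
Solving simultaneously gives x_1 = 200/47, x_2 = 92/47.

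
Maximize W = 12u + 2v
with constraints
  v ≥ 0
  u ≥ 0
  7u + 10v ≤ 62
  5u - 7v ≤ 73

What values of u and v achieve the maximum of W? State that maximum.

Corner points and W = 12u + 2v:
  (0, 0) → W = 0
  (62/7, 0) → W = 744/7
  (0, 31/5) → W = 62/5

u = 62/7, v = 0, maximum W = 744/7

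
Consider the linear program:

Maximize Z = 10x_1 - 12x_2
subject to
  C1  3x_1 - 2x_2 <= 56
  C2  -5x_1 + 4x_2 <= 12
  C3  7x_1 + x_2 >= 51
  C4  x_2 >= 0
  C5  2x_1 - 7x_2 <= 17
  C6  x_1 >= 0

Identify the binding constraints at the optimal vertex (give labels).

Corner points and Z = 10x_1 - 12x_2:
  (124, 158) → Z = -656
  (358/17, 61/17) → Z = 2848/17
  (64/11, 113/11) → Z = -716/11
  (51/7, 0) → Z = 510/7
  (17/2, 0) → Z = 85

The maximum is at (358/17, 61/17). Substituting into each constraint, equality holds for C1 and C5; the remaining constraints have slack.

C1 and C5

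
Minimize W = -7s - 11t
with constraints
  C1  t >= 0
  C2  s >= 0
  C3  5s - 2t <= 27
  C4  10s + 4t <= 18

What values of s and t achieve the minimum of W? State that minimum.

s = 0, t = 9/2, minimum W = -99/2

Feasible corners and W = -7s - 11t:
  (0, 0) → W = 0
  (9/5, 0) → W = -63/5
  (0, 9/2) → W = -99/2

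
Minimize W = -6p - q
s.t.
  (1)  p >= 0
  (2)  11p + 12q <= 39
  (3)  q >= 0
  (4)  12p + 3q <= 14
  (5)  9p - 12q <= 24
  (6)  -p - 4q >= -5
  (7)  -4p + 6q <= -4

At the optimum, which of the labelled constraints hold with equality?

Vertices and W = -6p - q:
  (7/6, 0) → W = -7
  (1, 0) → W = -6
  (8/7, 2/21) → W = -146/21

The minimum is at (7/6, 0). Substituting into each constraint, equality holds for (3) and (4); the remaining constraints have slack.

(3) and (4)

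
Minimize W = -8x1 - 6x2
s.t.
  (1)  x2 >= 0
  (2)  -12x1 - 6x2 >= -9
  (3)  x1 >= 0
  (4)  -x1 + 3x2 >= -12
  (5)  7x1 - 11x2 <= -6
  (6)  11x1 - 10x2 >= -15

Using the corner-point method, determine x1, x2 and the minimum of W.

x1 = 0, x2 = 3/2, minimum W = -9

Corner points and W = -8x1 - 6x2:
  (0, 3/2) → W = -9
  (21/58, 45/58) → W = -219/29
  (0, 6/11) → W = -36/11

The binding constraints are -12x1 - 6x2 = -9 and x1 = 0.
Solving simultaneously gives x1 = 0, x2 = 3/2.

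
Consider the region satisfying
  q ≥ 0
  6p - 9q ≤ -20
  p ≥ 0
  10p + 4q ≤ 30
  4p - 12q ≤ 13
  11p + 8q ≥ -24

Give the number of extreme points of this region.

Pairwise boundary intersections that survive every other constraint:
  (0, 20/9)
  (5/3, 10/3)
  (0, 15/2)

3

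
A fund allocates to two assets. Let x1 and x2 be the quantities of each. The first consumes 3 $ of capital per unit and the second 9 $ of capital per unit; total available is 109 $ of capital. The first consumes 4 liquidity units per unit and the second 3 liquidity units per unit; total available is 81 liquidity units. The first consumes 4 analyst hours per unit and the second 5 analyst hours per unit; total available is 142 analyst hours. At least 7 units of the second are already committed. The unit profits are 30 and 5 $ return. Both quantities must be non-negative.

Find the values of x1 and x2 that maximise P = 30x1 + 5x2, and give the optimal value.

Corner points and P = 30x1 + 5x2:
  (0, 109/9) → P = 545/9
  (0, 7) → P = 35
  (134/9, 193/27) → P = 13025/27
  (15, 7) → P = 485

x1 = 15, x2 = 7, maximum P = 485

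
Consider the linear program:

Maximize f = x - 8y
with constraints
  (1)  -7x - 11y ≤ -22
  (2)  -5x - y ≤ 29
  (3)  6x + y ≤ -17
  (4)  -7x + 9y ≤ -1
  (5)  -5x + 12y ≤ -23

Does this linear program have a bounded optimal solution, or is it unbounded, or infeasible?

infeasible

The boundaries -7x - 11y = -22 and -5x + 12y = -23 meet at (517/139, -51/139), but that point violates 6x + y ≤ -17. Every candidate vertex is excluded by some other constraint, so the feasible region is empty.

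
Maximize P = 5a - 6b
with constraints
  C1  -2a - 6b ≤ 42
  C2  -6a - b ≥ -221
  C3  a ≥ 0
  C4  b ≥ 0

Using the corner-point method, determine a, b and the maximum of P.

Extreme points and P = 5a - 6b:
  (0, 221) → P = -1326
  (221/6, 0) → P = 1105/6
  (0, 0) → P = 0

The optimum lies where -6a - b = -221 and b = 0.
Solving simultaneously gives a = 221/6, b = 0.

a = 221/6, b = 0, maximum P = 1105/6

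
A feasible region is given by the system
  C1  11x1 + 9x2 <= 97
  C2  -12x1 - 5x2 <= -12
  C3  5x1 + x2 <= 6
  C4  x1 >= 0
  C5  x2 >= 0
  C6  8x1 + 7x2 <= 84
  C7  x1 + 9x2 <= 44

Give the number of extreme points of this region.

5

The feasible vertices (each the meet of two boundaries and inside every other half-plane) are:
  (0, 12/5)
  (1, 0)
  (6/5, 0)
  (5/22, 107/22)
  (0, 44/9)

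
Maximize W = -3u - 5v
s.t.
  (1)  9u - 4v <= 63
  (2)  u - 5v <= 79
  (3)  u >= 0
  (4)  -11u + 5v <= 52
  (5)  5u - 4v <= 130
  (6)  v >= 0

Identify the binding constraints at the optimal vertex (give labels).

(3) and (6)

Feasible corners and W = -3u - 5v:
  (523, 1161) → W = -7374
  (7, 0) → W = -21
  (0, 52/5) → W = -52
  (0, 0) → W = 0

The maximum is at (0, 0). Substituting into each constraint, equality holds for (3) and (6); the remaining constraints have slack.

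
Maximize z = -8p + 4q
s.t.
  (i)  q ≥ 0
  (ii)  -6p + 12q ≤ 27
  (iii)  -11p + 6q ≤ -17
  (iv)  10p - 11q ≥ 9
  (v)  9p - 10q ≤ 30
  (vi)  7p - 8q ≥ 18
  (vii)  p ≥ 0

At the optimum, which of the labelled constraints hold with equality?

(i) and (vi)

Vertices and z = -8p + 4q:
  (10/3, 0) → z = -80/3
  (18/7, 0) → z = -144/7
  (105/8, 141/16) → z = -279/4
  (12, 33/4) → z = -63

The maximum is at (18/7, 0). Substituting into each constraint, equality holds for (i) and (vi); the remaining constraints have slack.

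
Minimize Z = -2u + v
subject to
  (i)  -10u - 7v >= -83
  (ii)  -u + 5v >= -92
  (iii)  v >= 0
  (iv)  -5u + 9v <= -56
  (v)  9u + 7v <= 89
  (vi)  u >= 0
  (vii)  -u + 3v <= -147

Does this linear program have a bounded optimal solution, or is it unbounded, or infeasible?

The boundaries u = 0 and -u + 3v = -147 meet at (0, -49), but that point violates -u + 5v ≥ -92. Every candidate vertex is excluded by some other constraint, so the feasible region is empty.

infeasible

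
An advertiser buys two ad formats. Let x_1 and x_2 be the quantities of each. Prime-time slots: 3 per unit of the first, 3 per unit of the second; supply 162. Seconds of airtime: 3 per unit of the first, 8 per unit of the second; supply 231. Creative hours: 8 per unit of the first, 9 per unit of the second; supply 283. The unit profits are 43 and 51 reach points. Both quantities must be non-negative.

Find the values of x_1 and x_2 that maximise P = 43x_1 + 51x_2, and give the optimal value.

x_1 = 5, x_2 = 27, maximum P = 1592

The optimum lies where 3x_1 + 8x_2 = 231 and 8x_1 + 9x_2 = 283.
Solving simultaneously gives x_1 = 5, x_2 = 27.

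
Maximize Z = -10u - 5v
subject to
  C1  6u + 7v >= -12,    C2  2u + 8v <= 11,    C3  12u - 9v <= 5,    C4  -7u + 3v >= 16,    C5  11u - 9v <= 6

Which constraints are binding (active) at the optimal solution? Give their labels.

Feasible corners and Z = -10u - 5v:
  (-173/34, 45/17) → Z = 640/17
  (-148/67, 12/67) → Z = 1420/67
  (-95/62, 109/62) → Z = 405/62

The maximum is at (-173/34, 45/17). Substituting into each constraint, equality holds for C1 and C2; the remaining constraints have slack.

C1 and C2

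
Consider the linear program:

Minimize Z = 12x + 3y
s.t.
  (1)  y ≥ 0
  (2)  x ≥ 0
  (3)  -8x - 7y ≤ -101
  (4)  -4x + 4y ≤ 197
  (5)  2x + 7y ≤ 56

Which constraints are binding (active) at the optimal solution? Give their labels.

(3) and (5)

Extreme points and Z = 12x + 3y:
  (101/8, 0) → Z = 303/2
  (28, 0) → Z = 336
  (15/2, 41/7) → Z = 753/7

The minimum is at (15/2, 41/7). Substituting into each constraint, equality holds for (3) and (5); the remaining constraints have slack.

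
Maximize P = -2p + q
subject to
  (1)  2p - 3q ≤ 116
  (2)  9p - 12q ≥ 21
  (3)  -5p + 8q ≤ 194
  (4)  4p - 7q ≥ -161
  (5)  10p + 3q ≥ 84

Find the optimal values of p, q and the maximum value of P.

p = 51/7, q = 26/7, maximum P = -76/7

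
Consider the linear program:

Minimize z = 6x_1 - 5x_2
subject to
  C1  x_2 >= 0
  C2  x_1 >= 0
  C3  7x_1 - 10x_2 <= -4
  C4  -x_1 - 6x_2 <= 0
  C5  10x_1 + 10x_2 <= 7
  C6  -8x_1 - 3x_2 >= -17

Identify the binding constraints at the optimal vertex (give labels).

Feasible corners and z = 6x_1 - 5x_2:
  (0, 2/5) → z = -2
  (0, 7/10) → z = -7/2
  (3/17, 89/170) → z = -53/34

The minimum is at (0, 7/10). Substituting into each constraint, equality holds for C2 and C5; the remaining constraints have slack.

C2 and C5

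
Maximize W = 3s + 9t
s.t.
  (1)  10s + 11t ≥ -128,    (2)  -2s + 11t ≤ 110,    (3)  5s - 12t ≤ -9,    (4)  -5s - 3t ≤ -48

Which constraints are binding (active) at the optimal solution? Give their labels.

Feasible corners and W = 3s + 9t:
  (1221/31, 532/31) → W = 8451/31
  (198/61, 646/61) → W = 6408/61
  (183/25, 19/5) → W = 1404/25

The maximum is at (1221/31, 532/31). Substituting into each constraint, equality holds for (2) and (3); the remaining constraints have slack.

(2) and (3)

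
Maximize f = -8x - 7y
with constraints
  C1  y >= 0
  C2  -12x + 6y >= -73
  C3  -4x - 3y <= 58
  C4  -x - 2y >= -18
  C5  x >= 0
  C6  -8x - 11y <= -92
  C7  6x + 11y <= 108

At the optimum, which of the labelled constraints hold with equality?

C5 and C6

Vertices and f = -8x - 7y:
  (127/15, 143/30) → f = -1011/10
  (271/36, 26/9) → f = -724/9
  (0, 9) → f = -63
  (0, 92/11) → f = -644/11

The maximum is at (0, 92/11). Substituting into each constraint, equality holds for C5 and C6; the remaining constraints have slack.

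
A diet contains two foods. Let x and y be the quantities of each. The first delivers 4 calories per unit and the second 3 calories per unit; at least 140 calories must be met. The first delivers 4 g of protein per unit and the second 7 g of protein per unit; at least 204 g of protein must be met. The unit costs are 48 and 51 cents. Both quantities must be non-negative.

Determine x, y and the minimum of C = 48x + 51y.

x = 23, y = 16, minimum C = 1920

Feasible corners and C = 48x + 51y:
  (0, 140/3) → C = 2380
  (51, 0) → C = 2448
  (23, 16) → C = 1920
The feasible region is unbounded (it extends along (0, 1), (1, 0)), but C strictly increases along every unbounded feasible direction, so there is no improving ray and the minimum is attained at a vertex.

The optimum lies where 4x + 3y = 140 and 4x + 7y = 204.
Solving simultaneously gives x = 23, y = 16.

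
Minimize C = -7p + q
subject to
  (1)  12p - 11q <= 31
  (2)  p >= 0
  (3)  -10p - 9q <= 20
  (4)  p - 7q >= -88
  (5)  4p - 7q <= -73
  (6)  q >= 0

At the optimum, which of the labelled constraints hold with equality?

(4) and (5)

Corner points and C = -7p + q:
  (0, 88/7) → C = 88/7
  (0, 73/7) → C = 73/7
  (5, 93/7) → C = -152/7

The minimum is at (5, 93/7). Substituting into each constraint, equality holds for (4) and (5); the remaining constraints have slack.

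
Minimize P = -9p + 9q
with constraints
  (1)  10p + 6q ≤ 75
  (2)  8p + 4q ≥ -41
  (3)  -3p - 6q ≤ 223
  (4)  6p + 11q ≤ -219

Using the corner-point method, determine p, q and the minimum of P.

Feasible corners and P = -9p + 9q:
  (298/7, -2455/42) → P = -12729/14
  (2139/74, -1320/37) → P = -43011/74
  (323/18, -1661/36) → P = -2307/4
  (425/64, -753/32) → P = -17379/64

The optimum lies where 10p + 6q = 75 and -3p - 6q = 223.
Solving simultaneously gives p = 298/7, q = -2455/42.

p = 298/7, q = -2455/42, minimum P = -12729/14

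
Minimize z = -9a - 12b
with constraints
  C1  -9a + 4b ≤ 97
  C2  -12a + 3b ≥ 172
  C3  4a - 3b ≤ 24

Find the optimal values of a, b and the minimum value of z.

Corner points and z = -9a - 12b:
  (-397/21, -128/7) → z = 2727/7
  (-387/11, -604/11) → z = 10731/11
  (-49/2, -122/3) → z = 1417/2

The optimum lies where -9a + 4b = 97 and -12a + 3b = 172.
Solving simultaneously gives a = -397/21, b = -128/7.

a = -397/21, b = -128/7, minimum z = 2727/7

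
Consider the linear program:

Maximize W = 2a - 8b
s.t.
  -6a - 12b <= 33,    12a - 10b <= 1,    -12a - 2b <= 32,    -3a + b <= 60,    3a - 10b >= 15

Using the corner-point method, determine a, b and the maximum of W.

a = -53/34, b = -67/34, maximum W = 215/17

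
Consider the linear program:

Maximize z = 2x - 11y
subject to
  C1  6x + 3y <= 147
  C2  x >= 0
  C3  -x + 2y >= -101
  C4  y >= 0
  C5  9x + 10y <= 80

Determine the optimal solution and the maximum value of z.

Corner points and z = 2x - 11y:
  (0, 0) → z = 0
  (0, 8) → z = -88
  (80/9, 0) → z = 160/9

At the optimal vertex, y = 0 and 9x + 10y = 80.
Solving simultaneously gives x = 80/9, y = 0.

x = 80/9, y = 0, maximum z = 160/9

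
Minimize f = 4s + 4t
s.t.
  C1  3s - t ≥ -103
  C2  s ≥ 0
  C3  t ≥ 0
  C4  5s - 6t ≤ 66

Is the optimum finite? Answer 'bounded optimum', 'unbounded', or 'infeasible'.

Corner points and f = 4s + 4t:
  (0, 103) → f = 412
  (0, 0) → f = 0
  (66/5, 0) → f = 264/5
The feasible region has finitely many vertices and no improving ray; the minimum is 0 at (0, 0).

bounded optimum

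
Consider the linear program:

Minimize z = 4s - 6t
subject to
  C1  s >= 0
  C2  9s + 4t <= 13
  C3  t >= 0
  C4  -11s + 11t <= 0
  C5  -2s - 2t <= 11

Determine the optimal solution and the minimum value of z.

Vertices and z = 4s - 6t:
  (0, 0) → z = 0
  (13/9, 0) → z = 52/9
  (1, 1) → z = -2

The optimum lies where 9s + 4t = 13 and -11s + 11t = 0.
Solving simultaneously gives s = 1, t = 1.

s = 1, t = 1, minimum z = -2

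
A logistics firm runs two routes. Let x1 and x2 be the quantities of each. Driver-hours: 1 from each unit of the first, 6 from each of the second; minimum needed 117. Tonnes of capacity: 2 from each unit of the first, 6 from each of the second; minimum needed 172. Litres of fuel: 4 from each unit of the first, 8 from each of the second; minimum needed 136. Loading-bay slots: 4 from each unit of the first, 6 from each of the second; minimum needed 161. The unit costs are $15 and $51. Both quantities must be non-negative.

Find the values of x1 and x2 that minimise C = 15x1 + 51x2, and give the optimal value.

x1 = 55, x2 = 31/3, minimum C = 1352

Corner points and C = 15x1 + 51x2:
  (0, 86/3) → C = 1462
  (117, 0) → C = 1755
  (55, 31/3) → C = 1352
The feasible region is unbounded (it extends along (0, 1), (1, 0)), but C strictly increases along every unbounded feasible direction, so there is no improving ray and the minimum is attained at a vertex.

The binding constraints are x1 + 6x2 = 117 and 2x1 + 6x2 = 172.
Solving simultaneously gives x1 = 55, x2 = 31/3.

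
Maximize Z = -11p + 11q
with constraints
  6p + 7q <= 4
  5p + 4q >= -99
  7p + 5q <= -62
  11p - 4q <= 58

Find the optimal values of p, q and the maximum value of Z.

p = -709/11, q = 614/11, maximum Z = 1323

Extreme points and Z = -11p + 11q:
  (-709/11, 614/11) → Z = 1323
  (-454/19, 400/19) → Z = 9394/19
  (-41/16, -1379/64) → Z = -13365/64
  (42/83, -1088/83) → Z = -12430/83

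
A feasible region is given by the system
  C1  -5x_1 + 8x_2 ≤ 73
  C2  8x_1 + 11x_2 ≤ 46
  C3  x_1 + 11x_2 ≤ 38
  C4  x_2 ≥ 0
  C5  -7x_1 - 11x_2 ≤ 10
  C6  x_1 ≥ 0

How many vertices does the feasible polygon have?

The feasible vertices (each the meet of two boundaries and inside every other half-plane) are:
  (8/7, 258/77)
  (23/4, 0)
  (0, 38/11)
  (0, 0)

4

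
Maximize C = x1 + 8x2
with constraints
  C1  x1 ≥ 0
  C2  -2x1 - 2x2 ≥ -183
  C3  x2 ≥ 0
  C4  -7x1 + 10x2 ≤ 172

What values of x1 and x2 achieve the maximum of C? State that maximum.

Feasible corners and C = x1 + 8x2:
  (0, 0) → C = 0
  (0, 86/5) → C = 688/5
  (183/2, 0) → C = 183/2
  (743/17, 1625/34) → C = 7243/17

x1 = 743/17, x2 = 1625/34, maximum C = 7243/17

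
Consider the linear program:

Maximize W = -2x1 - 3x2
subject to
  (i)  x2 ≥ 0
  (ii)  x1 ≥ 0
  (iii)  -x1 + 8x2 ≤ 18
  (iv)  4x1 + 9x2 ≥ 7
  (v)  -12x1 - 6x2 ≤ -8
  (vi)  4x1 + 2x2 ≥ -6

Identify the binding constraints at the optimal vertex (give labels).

(iv) and (v)

Corner points and W = -2x1 - 3x2:
  (7/4, 0) → W = -7/2
  (0, 9/4) → W = -27/4
  (0, 4/3) → W = -4
  (5/14, 13/21) → W = -18/7
The feasible region is unbounded (it extends along (8, 1), (1, 0)), but W strictly decreases along every unbounded feasible direction, so there is no improving ray and the maximum is attained at a vertex.

The maximum is at (5/14, 13/21). Substituting into each constraint, equality holds for (iv) and (v); the remaining constraints have slack.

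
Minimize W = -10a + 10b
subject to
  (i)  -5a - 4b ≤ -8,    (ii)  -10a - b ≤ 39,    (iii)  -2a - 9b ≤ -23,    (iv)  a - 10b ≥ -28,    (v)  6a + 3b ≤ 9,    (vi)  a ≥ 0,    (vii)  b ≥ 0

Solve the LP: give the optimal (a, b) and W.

a = 1/4, b = 5/2, minimum W = 45/2

Vertices and W = -10a + 10b:
  (1/4, 5/2) → W = 45/2
  (0, 23/9) → W = 230/9
  (2/21, 59/21) → W = 190/7
  (0, 14/5) → W = 28

The optimum lies where -2a - 9b = -23 and 6a + 3b = 9.
Solving simultaneously gives a = 1/4, b = 5/2.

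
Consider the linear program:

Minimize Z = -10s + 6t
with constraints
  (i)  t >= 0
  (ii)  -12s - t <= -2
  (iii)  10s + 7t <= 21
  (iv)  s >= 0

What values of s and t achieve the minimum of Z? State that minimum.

Corner points and Z = -10s + 6t:
  (1/6, 0) → Z = -5/3
  (21/10, 0) → Z = -21
  (0, 2) → Z = 12
  (0, 3) → Z = 18

The optimum lies where t = 0 and 10s + 7t = 21.
Solving simultaneously gives s = 21/10, t = 0.

s = 21/10, t = 0, minimum Z = -21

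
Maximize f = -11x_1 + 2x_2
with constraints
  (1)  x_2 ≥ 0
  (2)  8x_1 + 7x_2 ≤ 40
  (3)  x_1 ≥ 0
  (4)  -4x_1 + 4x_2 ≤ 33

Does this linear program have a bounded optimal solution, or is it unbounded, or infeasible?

bounded optimum

Vertices and f = -11x_1 + 2x_2:
  (5, 0) → f = -55
  (0, 0) → f = 0
  (0, 40/7) → f = 80/7
The feasible region has finitely many vertices and no improving ray; the maximum is 80/7 at (0, 40/7).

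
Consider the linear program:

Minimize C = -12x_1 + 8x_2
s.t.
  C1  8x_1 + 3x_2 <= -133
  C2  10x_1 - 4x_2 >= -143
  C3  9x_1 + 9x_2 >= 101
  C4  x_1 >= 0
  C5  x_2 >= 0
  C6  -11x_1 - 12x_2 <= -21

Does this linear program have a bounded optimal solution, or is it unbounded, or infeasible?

The boundaries 10x_1 - 4x_2 = -143 and x_1 = 0 meet at (0, 143/4), but that point violates 8x_1 + 3x_2 ≤ -133. Every candidate vertex is excluded by some other constraint, so the feasible region is empty.

infeasible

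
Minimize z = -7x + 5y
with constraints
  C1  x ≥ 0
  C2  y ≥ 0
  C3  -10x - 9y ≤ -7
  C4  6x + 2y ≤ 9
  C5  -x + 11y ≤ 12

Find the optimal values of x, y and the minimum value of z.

x = 3/2, y = 0, minimum z = -21/2

The optimum lies where y = 0 and 6x + 2y = 9.
Solving simultaneously gives x = 3/2, y = 0.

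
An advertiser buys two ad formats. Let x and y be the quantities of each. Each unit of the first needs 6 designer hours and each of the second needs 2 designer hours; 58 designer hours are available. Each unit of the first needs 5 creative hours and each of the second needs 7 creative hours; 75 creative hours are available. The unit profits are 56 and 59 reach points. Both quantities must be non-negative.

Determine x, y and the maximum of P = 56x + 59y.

At the optimal vertex, 6x + 2y = 58 and 5x + 7y = 75.
Solving simultaneously gives x = 8, y = 5.

x = 8, y = 5, maximum P = 743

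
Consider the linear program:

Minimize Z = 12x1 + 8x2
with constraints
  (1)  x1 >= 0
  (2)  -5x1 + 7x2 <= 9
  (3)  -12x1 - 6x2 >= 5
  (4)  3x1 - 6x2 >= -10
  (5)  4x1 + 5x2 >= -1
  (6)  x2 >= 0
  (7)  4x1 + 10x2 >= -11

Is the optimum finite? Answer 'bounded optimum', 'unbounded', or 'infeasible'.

The boundaries x1 = 0 and -5x1 + 7x2 = 9 meet at (0, 9/7), but that point violates -12x1 - 6x2 ≥ 5. Every candidate vertex is excluded by some other constraint, so the feasible region is empty.

infeasible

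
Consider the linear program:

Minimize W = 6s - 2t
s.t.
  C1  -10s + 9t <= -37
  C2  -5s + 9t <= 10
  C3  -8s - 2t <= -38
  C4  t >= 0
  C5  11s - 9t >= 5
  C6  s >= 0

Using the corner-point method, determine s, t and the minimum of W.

s = 104/23, t = 21/23, minimum W = 582/23

Corner points and W = 6s - 2t:
  (47/5, 19/3) → W = 656/15
  (104/23, 21/23) → W = 582/23
  (19/4, 0) → W = 57/2
The feasible region is unbounded (it extends along (9, 5), (1, 0)), but W strictly increases along every unbounded feasible direction, so there is no improving ray and the minimum is attained at a vertex.

At the optimal vertex, -10s + 9t = -37 and -8s - 2t = -38.
Solving simultaneously gives s = 104/23, t = 21/23.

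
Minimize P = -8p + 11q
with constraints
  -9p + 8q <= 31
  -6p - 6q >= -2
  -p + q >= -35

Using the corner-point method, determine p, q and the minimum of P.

p = -311, q = -346, minimum P = -1318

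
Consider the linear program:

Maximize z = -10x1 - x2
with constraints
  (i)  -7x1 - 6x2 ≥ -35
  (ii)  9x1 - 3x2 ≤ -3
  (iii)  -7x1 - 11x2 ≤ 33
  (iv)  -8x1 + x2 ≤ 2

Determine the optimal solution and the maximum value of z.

x1 = -1/5, x2 = 2/5, maximum z = 8/5

The binding constraints are 9x1 - 3x2 = -3 and -8x1 + x2 = 2.
Solving simultaneously gives x1 = -1/5, x2 = 2/5.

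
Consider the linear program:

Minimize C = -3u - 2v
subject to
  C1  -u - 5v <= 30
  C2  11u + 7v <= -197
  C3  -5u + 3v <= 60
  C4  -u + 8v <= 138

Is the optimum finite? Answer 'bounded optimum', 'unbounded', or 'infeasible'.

infeasible

The boundaries -u - 5v = 30 and 11u + 7v = -197 meet at (-775/48, -133/48), but that point violates -5u + 3v ≤ 60. Every candidate vertex is excluded by some other constraint, so the feasible region is empty.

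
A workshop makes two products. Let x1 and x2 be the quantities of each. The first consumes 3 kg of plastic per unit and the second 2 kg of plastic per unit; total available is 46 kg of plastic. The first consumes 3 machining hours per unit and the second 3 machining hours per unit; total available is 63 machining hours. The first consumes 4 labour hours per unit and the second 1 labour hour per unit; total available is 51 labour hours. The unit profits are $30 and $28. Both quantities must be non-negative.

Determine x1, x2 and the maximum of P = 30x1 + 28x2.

x1 = 4, x2 = 17, maximum P = 596

Extreme points and P = 30x1 + 28x2:
  (0, 0) → P = 0
  (0, 21) → P = 588
  (51/4, 0) → P = 765/2
  (4, 17) → P = 596
  (56/5, 31/5) → P = 2548/5

The optimum lies where 3x1 + 2x2 = 46 and 3x1 + 3x2 = 63.
Solving simultaneously gives x1 = 4, x2 = 17.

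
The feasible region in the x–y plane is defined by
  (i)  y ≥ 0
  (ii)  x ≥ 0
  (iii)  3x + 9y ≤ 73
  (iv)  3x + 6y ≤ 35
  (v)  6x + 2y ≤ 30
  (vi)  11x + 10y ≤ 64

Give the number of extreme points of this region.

The feasible vertices (each the meet of two boundaries and inside every other half-plane) are:
  (0, 0)
  (5, 0)
  (0, 35/6)
  (17/18, 193/36)
  (86/19, 27/19)

5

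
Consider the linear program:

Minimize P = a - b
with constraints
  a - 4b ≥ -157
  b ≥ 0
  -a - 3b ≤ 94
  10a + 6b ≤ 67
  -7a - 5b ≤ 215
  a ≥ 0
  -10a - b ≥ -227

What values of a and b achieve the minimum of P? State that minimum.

a = 0, b = 67/6, minimum P = -67/6

Feasible corners and P = a - b:
  (67/10, 0) → P = 67/10
  (0, 0) → P = 0
  (0, 67/6) → P = -67/6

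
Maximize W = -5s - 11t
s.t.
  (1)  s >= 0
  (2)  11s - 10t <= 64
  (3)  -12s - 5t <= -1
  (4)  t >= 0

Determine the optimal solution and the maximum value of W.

Vertices and W = -5s - 11t:
  (0, 1/5) → W = -11/5
  (64/11, 0) → W = -320/11
  (1/12, 0) → W = -5/12
The feasible region is unbounded (it extends along (0, 1), (10, 11)), but W strictly decreases along every unbounded feasible direction, so there is no improving ray and the maximum is attained at a vertex.

The optimum lies where -12s - 5t = -1 and t = 0.
Solving simultaneously gives s = 1/12, t = 0.

s = 1/12, t = 0, maximum W = -5/12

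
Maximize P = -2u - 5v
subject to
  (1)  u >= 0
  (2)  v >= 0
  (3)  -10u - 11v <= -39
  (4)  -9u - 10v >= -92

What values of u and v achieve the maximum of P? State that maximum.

u = 39/10, v = 0, maximum P = -39/5

Feasible corners and P = -2u - 5v:
  (0, 39/11) → P = -195/11
  (0, 46/5) → P = -46
  (39/10, 0) → P = -39/5
  (92/9, 0) → P = -184/9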